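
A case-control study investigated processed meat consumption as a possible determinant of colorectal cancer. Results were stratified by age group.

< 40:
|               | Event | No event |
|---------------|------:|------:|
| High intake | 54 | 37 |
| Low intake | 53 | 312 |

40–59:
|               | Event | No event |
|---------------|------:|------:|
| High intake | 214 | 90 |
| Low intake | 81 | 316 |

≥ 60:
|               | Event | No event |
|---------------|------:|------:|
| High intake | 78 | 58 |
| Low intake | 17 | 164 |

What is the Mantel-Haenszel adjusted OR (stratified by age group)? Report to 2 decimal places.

9.76

OR_MH = Σ(aᵢdᵢ/nᵢ) / Σ(bᵢcᵢ/nᵢ), where nᵢ is the stratum total.
Stratum 1 (< 40): n = 456; a·d/n = 54·312/456 = 36.9474; b·c/n = 37·53/456 = 4.3004
Stratum 2 (40–59): n = 701; a·d/n = 214·316/701 = 96.4679; b·c/n = 90·81/701 = 10.3994
Stratum 3 (≥ 60): n = 317; a·d/n = 78·164/317 = 40.3533; b·c/n = 58·17/317 = 3.1104
OR_MH = (36.9474 + 96.4679 + 40.3533) / (4.3004 + 10.3994 + 3.1104) = 173.7686 / 17.8103 = 9.75665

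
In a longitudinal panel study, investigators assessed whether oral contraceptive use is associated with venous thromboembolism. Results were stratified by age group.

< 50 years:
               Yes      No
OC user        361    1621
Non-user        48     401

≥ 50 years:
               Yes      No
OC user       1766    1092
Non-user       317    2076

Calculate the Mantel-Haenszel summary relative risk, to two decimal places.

RR_MH = Σ(aᵢ·n₀ᵢ/nᵢ) / Σ(cᵢ·n₁ᵢ/nᵢ), with n₁ᵢ = aᵢ+bᵢ (exposed), n₀ᵢ = cᵢ+dᵢ (unexposed), nᵢ = n₁ᵢ+n₀ᵢ.
Stratum 1 (< 50 years): n₁ = 1982, n₀ = 449, n = 2431; a·n₀/n = 361·449/2431 = 66.6759; c·n₁/n = 48·1982/2431 = 39.1345
Stratum 2 (≥ 50 years): n₁ = 2858, n₀ = 2393, n = 5251; a·n₀/n = 1766·2393/5251 = 804.8063; c·n₁/n = 317·2858/5251 = 172.5359
RR_MH = (66.6759 + 804.8063) / (39.1345 + 172.5359) = 871.4822 / 211.6704 = 4.11717

4.12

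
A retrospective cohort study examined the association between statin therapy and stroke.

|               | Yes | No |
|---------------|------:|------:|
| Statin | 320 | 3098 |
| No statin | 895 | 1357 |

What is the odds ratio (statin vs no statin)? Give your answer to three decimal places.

0.157

Cells: a = 320, b = 3098, c = 895, d = 1357.
OR = (a·d)/(b·c) = (320 × 1357) / (3098 × 895) = 434240 / 2772710 = 0.15661
Exposure is associated with lower odds of stroke (OR = 0.16 < 1).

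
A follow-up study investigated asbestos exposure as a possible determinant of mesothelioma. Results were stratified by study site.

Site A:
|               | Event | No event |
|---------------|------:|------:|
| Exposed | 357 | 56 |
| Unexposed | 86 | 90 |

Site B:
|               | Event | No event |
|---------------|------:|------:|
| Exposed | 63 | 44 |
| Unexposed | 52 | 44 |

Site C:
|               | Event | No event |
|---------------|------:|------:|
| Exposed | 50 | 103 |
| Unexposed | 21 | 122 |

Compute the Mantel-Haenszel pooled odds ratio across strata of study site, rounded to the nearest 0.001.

OR_MH = Σ(aᵢdᵢ/nᵢ) / Σ(bᵢcᵢ/nᵢ), where nᵢ is the stratum total.
Stratum 1 (Site A): n = 589; a·d/n = 357·90/589 = 54.5501; b·c/n = 56·86/589 = 8.1766
Stratum 2 (Site B): n = 203; a·d/n = 63·44/203 = 13.6552; b·c/n = 44·52/203 = 11.2709
Stratum 3 (Site C): n = 296; a·d/n = 50·122/296 = 20.6081; b·c/n = 103·21/296 = 7.3074
OR_MH = (54.5501 + 13.6552 + 20.6081) / (8.1766 + 11.2709 + 7.3074) = 88.8134 / 26.7549 = 3.31951

3.320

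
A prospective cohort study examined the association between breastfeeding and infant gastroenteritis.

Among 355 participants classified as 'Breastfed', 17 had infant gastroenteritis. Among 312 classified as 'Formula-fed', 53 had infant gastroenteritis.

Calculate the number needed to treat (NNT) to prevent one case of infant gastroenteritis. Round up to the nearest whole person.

9

Risk in treated group = 17/355 = 0.04789; risk in control = 53/312 = 0.16987.
Absolute risk reduction = 0.16987 − 0.04789 = 0.12198
NNT = 1 / ARR = 1 / 0.12198 = 8.198 → round up → 9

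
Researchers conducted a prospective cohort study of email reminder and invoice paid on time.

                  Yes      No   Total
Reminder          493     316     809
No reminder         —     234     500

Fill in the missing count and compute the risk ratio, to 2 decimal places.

The missing cell is in the unexposed row: 500 − 234 = 266.
So a = 493, b = 316, c = 266, d = 234.
RR = [a/(a+b)] / [c/(c+d)] = (493/809) / (266/500) = 0.60939/0.53200 = 1.14548

1.15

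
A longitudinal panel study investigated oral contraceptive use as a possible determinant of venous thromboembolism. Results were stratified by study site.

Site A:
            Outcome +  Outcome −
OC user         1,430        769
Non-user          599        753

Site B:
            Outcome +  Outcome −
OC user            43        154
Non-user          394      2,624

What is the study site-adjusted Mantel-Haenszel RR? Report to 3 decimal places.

1.480

RR_MH = Σ(aᵢ·n₀ᵢ/nᵢ) / Σ(cᵢ·n₁ᵢ/nᵢ), with n₁ᵢ = aᵢ+bᵢ (exposed), n₀ᵢ = cᵢ+dᵢ (unexposed), nᵢ = n₁ᵢ+n₀ᵢ.
Stratum 1 (Site A): n₁ = 2199, n₀ = 1352, n = 3551; a·n₀/n = 1430·1352/3551 = 544.4551; c·n₁/n = 599·2199/3551 = 370.9380
Stratum 2 (Site B): n₁ = 197, n₀ = 3018, n = 3215; a·n₀/n = 43·3018/3215 = 40.3652; c·n₁/n = 394·197/3215 = 24.1425
RR_MH = (544.4551 + 40.3652) / (370.9380 + 24.1425) = 584.8202 / 395.0805 = 1.48026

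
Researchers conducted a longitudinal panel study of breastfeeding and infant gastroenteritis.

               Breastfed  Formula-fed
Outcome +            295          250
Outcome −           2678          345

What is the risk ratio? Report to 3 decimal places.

Reading the table with exposure as columns: a = 295 (Breastfed, case), b = 2678 (Breastfed, non-case), c = 250 (Formula-fed, case), d = 345.
Risk in exposed = 295/2973 = 0.09923; risk in unexposed = 250/595 = 0.42017.
RR = 0.09923 / 0.42017 = 0.23616
The risk is 76% lower among the exposed than among the unexposed.

0.236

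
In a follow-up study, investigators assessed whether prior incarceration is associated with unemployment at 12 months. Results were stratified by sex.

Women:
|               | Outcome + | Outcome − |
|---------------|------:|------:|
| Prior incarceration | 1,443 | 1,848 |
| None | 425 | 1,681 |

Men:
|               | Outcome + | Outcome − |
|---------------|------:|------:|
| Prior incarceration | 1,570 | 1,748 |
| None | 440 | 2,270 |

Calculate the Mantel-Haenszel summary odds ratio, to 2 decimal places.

OR_MH = Σ(aᵢdᵢ/nᵢ) / Σ(bᵢcᵢ/nᵢ), where nᵢ is the stratum total.
Stratum 1 (Women): n = 5397; a·d/n = 1443·1681/5397 = 449.4503; b·c/n = 1848·425/5397 = 145.5253
Stratum 2 (Men): n = 6028; a·d/n = 1570·2270/6028 = 591.2243; b·c/n = 1748·440/6028 = 127.5912
OR_MH = (449.4503 + 591.2243) / (145.5253 + 127.5912) = 1040.6745 / 273.1165 = 3.81037

3.81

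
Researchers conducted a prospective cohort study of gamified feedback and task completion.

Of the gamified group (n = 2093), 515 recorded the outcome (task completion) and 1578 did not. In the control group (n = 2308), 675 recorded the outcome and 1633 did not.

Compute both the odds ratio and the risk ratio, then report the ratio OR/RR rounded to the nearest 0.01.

0.94

From the description: a = 515, b = 1578, c = 675, d = 1633.
OR = (515·1633)/(1578·675) = 840995/1065150 = 0.78956
Risk in exposed = 515/2093 = 0.24606; risk in unexposed = 675/2308 = 0.29246; RR = 0.84134
OR/RR = 0.78956 / 0.84134 = 0.93845
The outcome is not rare, so the OR lies further from 1 than the RR.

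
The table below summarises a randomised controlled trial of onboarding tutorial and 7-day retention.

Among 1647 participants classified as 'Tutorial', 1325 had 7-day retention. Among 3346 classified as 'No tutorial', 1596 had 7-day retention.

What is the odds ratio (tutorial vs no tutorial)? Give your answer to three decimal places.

4.512

From the description: a = 1325, b = 322, c = 1596, d = 1750.
OR = (a·d)/(b·c) = (1325 × 1750) / (322 × 1596) = 2318750 / 513912 = 4.51196
The odds of 7-day retention are about 4.51 times as high in the tutorial group.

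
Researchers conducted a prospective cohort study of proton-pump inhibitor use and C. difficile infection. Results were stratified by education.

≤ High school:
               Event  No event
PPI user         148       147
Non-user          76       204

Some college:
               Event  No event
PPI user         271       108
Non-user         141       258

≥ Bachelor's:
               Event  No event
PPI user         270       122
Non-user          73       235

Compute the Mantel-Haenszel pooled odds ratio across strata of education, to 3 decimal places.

OR_MH = Σ(aᵢdᵢ/nᵢ) / Σ(bᵢcᵢ/nᵢ), where nᵢ is the stratum total.
Stratum 1 (≤ High school): n = 575; a·d/n = 148·204/575 = 52.5078; b·c/n = 147·76/575 = 19.4296
Stratum 2 (Some college): n = 778; a·d/n = 271·258/778 = 89.8689; b·c/n = 108·141/778 = 19.5733
Stratum 3 (≥ Bachelor's): n = 700; a·d/n = 270·235/700 = 90.6429; b·c/n = 122·73/700 = 12.7229
OR_MH = (52.5078 + 89.8689 + 90.6429) / (19.4296 + 19.5733 + 12.7229) = 233.0196 / 51.7257 = 4.50491

4.505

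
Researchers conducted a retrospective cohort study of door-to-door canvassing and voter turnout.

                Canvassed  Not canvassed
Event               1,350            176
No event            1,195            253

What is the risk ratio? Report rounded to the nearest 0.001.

Reading the table with exposure as columns: a = 1350 (Canvassed, case), b = 1195 (Canvassed, non-case), c = 176 (Not canvassed, case), d = 253.
Risk in exposed = 1350/2545 = 0.53045; risk in unexposed = 176/429 = 0.41026.
RR = 0.53045 / 0.41026 = 1.29298
The risk among the exposed is 1.29 times that among the unexposed.

1.293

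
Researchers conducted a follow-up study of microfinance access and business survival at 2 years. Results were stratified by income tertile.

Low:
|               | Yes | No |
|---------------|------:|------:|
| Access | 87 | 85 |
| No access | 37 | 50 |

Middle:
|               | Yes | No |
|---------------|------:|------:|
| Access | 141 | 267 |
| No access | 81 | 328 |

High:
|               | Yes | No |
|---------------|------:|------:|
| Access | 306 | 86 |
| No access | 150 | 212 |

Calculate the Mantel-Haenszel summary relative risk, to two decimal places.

RR_MH = Σ(aᵢ·n₀ᵢ/nᵢ) / Σ(cᵢ·n₁ᵢ/nᵢ), with n₁ᵢ = aᵢ+bᵢ (exposed), n₀ᵢ = cᵢ+dᵢ (unexposed), nᵢ = n₁ᵢ+n₀ᵢ.
Stratum 1 (Low): n₁ = 172, n₀ = 87, n = 259; a·n₀/n = 87·87/259 = 29.2239; c·n₁/n = 37·172/259 = 24.5714
Stratum 2 (Middle): n₁ = 408, n₀ = 409, n = 817; a·n₀/n = 141·409/817 = 70.5863; c·n₁/n = 81·408/817 = 40.4504
Stratum 3 (High): n₁ = 392, n₀ = 362, n = 754; a·n₀/n = 306·362/754 = 146.9125; c·n₁/n = 150·392/754 = 77.9841
RR_MH = (29.2239 + 70.5863 + 146.9125) / (24.5714 + 40.4504 + 77.9841) = 246.7227 / 143.0059 = 1.72526

1.73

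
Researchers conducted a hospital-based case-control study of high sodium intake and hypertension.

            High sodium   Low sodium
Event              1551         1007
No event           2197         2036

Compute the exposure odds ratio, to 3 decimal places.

Reading the table with exposure as columns: a = 1551 (High sodium, case), b = 2197 (High sodium, non-case), c = 1007 (Low sodium, case), d = 2036.
OR = (a·d)/(b·c) = (1551 × 2036) / (2197 × 1007) = 3157836 / 2212379 = 1.42735
The odds of hypertension are about 1.43 times as high in the high sodium group.

1.427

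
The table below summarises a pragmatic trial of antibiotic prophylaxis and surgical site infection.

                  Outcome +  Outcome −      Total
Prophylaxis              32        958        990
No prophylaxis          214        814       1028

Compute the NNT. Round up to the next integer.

Risk in treated group = 32/990 = 0.03232; risk in control = 214/1028 = 0.20817.
Absolute risk reduction = 0.20817 − 0.03232 = 0.17585
NNT = 1 / ARR = 1 / 0.17585 = 5.687 → round up → 6

6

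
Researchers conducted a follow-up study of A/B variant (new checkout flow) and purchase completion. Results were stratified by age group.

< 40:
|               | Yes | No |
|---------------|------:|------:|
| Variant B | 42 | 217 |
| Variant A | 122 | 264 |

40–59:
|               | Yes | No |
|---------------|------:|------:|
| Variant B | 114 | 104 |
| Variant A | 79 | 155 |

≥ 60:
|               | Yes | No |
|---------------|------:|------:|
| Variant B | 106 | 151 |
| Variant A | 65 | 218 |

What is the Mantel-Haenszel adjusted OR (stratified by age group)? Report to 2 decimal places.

OR_MH = Σ(aᵢdᵢ/nᵢ) / Σ(bᵢcᵢ/nᵢ), where nᵢ is the stratum total.
Stratum 1 (< 40): n = 645; a·d/n = 42·264/645 = 17.1907; b·c/n = 217·122/645 = 41.0450
Stratum 2 (40–59): n = 452; a·d/n = 114·155/452 = 39.0929; b·c/n = 104·79/452 = 18.1770
Stratum 3 (≥ 60): n = 540; a·d/n = 106·218/540 = 42.7926; b·c/n = 151·65/540 = 18.1759
OR_MH = (17.1907 + 39.0929 + 42.7926) / (41.0450 + 18.1770 + 18.1759) = 99.0762 / 77.3979 = 1.28009

1.28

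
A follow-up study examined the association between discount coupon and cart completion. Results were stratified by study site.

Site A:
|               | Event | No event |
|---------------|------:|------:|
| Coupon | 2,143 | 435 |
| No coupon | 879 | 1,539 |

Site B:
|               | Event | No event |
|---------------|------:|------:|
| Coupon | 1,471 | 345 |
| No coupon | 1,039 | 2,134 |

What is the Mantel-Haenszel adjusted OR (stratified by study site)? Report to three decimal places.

OR_MH = Σ(aᵢdᵢ/nᵢ) / Σ(bᵢcᵢ/nᵢ), where nᵢ is the stratum total.
Stratum 1 (Site A): n = 4996; a·d/n = 2143·1539/4996 = 660.1435; b·c/n = 435·879/4996 = 76.5342
Stratum 2 (Site B): n = 4989; a·d/n = 1471·2134/4989 = 629.2071; b·c/n = 345·1039/4989 = 71.8491
OR_MH = (660.1435 + 629.2071) / (76.5342 + 71.8491) = 1289.3506 / 148.3833 = 8.68932

8.689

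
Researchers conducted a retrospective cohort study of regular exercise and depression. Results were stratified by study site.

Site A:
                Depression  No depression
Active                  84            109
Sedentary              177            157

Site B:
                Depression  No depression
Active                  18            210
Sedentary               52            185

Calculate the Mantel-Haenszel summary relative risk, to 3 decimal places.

0.691

RR_MH = Σ(aᵢ·n₀ᵢ/nᵢ) / Σ(cᵢ·n₁ᵢ/nᵢ), with n₁ᵢ = aᵢ+bᵢ (exposed), n₀ᵢ = cᵢ+dᵢ (unexposed), nᵢ = n₁ᵢ+n₀ᵢ.
Stratum 1 (Site A): n₁ = 193, n₀ = 334, n = 527; a·n₀/n = 84·334/527 = 53.2372; c·n₁/n = 177·193/527 = 64.8216
Stratum 2 (Site B): n₁ = 228, n₀ = 237, n = 465; a·n₀/n = 18·237/465 = 9.1742; c·n₁/n = 52·228/465 = 25.4968
RR_MH = (53.2372 + 9.1742) / (64.8216 + 25.4968) = 62.4114 / 90.3184 = 0.69102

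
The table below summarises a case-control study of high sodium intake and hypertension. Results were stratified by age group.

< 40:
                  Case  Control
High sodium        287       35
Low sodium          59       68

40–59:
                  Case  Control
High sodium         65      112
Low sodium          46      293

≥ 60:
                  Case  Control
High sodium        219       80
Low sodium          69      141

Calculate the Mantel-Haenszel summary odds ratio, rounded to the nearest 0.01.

5.55

OR_MH = Σ(aᵢdᵢ/nᵢ) / Σ(bᵢcᵢ/nᵢ), where nᵢ is the stratum total.
Stratum 1 (< 40): n = 449; a·d/n = 287·68/449 = 43.4655; b·c/n = 35·59/449 = 4.5991
Stratum 2 (40–59): n = 516; a·d/n = 65·293/516 = 36.9089; b·c/n = 112·46/516 = 9.9845
Stratum 3 (≥ 60): n = 509; a·d/n = 219·141/509 = 60.6660; b·c/n = 80·69/509 = 10.8448
OR_MH = (43.4655 + 36.9089 + 60.6660) / (4.5991 + 9.9845 + 10.8448) = 141.0404 / 25.4284 = 5.54657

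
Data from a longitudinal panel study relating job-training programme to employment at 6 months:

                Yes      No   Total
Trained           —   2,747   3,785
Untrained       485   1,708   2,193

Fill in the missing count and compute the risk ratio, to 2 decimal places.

1.24

The missing cell is in the exposed row: 3785 − 2747 = 1038.
So a = 1038, b = 2747, c = 485, d = 1708.
RR = [a/(a+b)] / [c/(c+d)] = (1038/3785) / (485/2193) = 0.27424/0.22116 = 1.24002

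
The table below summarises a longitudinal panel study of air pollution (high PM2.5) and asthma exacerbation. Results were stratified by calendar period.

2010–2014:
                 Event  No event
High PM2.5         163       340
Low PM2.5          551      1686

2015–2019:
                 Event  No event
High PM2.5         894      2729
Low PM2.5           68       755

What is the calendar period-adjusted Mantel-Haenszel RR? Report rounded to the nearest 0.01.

1.91

RR_MH = Σ(aᵢ·n₀ᵢ/nᵢ) / Σ(cᵢ·n₁ᵢ/nᵢ), with n₁ᵢ = aᵢ+bᵢ (exposed), n₀ᵢ = cᵢ+dᵢ (unexposed), nᵢ = n₁ᵢ+n₀ᵢ.
Stratum 1 (2010–2014): n₁ = 503, n₀ = 2237, n = 2740; a·n₀/n = 163·2237/2740 = 133.0770; c·n₁/n = 551·503/2740 = 101.1507
Stratum 2 (2015–2019): n₁ = 3623, n₀ = 823, n = 4446; a·n₀/n = 894·823/4446 = 165.4885; c·n₁/n = 68·3623/4446 = 55.4125
RR_MH = (133.0770 + 165.4885) / (101.1507 + 55.4125) = 298.5655 / 156.5632 = 1.90700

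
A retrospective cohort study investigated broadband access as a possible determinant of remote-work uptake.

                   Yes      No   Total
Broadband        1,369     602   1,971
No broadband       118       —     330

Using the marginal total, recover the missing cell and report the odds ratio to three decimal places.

4.086

The missing cell is in the unexposed row: 330 − 118 = 212.
So a = 1369, b = 602, c = 118, d = 212.
OR = (a·d)/(b·c) = (1369 × 212) / (602 × 118) = 290228 / 71036 = 4.08565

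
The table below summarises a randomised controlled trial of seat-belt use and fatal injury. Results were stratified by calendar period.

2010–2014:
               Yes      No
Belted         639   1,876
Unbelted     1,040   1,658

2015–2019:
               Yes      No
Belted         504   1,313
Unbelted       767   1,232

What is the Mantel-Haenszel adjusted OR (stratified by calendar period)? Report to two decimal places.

OR_MH = Σ(aᵢdᵢ/nᵢ) / Σ(bᵢcᵢ/nᵢ), where nᵢ is the stratum total.
Stratum 1 (2010–2014): n = 5213; a·d/n = 639·1658/5213 = 203.2346; b·c/n = 1876·1040/5213 = 374.2643
Stratum 2 (2015–2019): n = 3816; a·d/n = 504·1232/3816 = 162.7170; b·c/n = 1313·767/3816 = 263.9075
OR_MH = (203.2346 + 162.7170) / (374.2643 + 263.9075) = 365.9516 / 638.1718 = 0.57344

0.57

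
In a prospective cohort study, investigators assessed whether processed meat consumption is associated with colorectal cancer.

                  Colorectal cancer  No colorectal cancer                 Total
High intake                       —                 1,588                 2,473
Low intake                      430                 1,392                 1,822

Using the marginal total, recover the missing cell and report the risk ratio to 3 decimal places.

The missing cell is in the exposed row: 2473 − 1588 = 885.
So a = 885, b = 1588, c = 430, d = 1392.
RR = [a/(a+b)] / [c/(c+d)] = (885/2473) / (430/1822) = 0.35786/0.23600 = 1.51635

1.516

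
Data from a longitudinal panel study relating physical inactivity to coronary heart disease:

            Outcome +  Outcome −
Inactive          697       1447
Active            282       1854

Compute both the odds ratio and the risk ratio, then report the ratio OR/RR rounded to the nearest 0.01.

1.29

Cells: a = 697, b = 1447, c = 282, d = 1854.
OR = (697·1854)/(1447·282) = 1292238/408054 = 3.16683
Risk in exposed = 697/2144 = 0.32509; risk in unexposed = 282/2136 = 0.13202; RR = 2.46241
OR/RR = 3.16683 / 2.46241 = 1.28607
The outcome is not rare, so the OR lies further from 1 than the RR.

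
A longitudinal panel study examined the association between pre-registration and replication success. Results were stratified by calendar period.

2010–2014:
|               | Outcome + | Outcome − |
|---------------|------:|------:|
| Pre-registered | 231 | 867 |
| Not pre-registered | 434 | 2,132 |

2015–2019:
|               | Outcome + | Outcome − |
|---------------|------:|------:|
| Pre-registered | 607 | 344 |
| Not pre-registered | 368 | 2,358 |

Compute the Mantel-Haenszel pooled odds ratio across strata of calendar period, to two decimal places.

OR_MH = Σ(aᵢdᵢ/nᵢ) / Σ(bᵢcᵢ/nᵢ), where nᵢ is the stratum total.
Stratum 1 (2010–2014): n = 3664; a·d/n = 231·2132/3664 = 134.4138; b·c/n = 867·434/3664 = 102.6960
Stratum 2 (2015–2019): n = 3677; a·d/n = 607·2358/3677 = 389.2592; b·c/n = 344·368/3677 = 34.4281
OR_MH = (134.4138 + 389.2592) / (102.6960 + 34.4281) = 523.6729 / 137.1240 = 3.81897

3.82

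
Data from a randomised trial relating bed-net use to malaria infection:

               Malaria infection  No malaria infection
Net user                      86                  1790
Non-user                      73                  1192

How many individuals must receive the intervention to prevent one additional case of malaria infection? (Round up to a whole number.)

85

Risk in treated group = 86/1876 = 0.04584; risk in control = 73/1265 = 0.05771.
Absolute risk reduction = 0.05771 − 0.04584 = 0.01187
NNT = 1 / ARR = 1 / 0.01187 = 84.279 → round up → 85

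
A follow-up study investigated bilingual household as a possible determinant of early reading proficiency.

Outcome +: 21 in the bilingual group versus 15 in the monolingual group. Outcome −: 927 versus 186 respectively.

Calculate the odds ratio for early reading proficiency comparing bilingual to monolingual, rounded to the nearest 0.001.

0.281

From the description: a = 21, b = 927, c = 15, d = 186.
OR = (a·d)/(b·c) = (21 × 186) / (927 × 15) = 3906 / 13905 = 0.28091
Exposure is associated with lower odds of early reading proficiency (OR = 0.28 < 1).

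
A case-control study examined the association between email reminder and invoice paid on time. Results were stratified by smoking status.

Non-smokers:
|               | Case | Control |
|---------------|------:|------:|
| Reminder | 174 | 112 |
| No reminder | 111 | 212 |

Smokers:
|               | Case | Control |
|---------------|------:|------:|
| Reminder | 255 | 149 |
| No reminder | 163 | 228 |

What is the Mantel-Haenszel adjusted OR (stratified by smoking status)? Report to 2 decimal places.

OR_MH = Σ(aᵢdᵢ/nᵢ) / Σ(bᵢcᵢ/nᵢ), where nᵢ is the stratum total.
Stratum 1 (Non-smokers): n = 609; a·d/n = 174·212/609 = 60.5714; b·c/n = 112·111/609 = 20.4138
Stratum 2 (Smokers): n = 795; a·d/n = 255·228/795 = 73.1321; b·c/n = 149·163/795 = 30.5497
OR_MH = (60.5714 + 73.1321) / (20.4138 + 30.5497) = 133.7035 / 50.9635 = 2.62352

2.62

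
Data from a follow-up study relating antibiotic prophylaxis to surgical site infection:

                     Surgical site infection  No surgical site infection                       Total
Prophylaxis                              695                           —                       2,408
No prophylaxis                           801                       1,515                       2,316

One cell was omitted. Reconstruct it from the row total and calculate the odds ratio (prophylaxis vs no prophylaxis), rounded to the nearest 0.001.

The missing cell is in the exposed row: 2408 − 695 = 1713.
So a = 695, b = 1713, c = 801, d = 1515.
OR = (a·d)/(b·c) = (695 × 1515) / (1713 × 801) = 1052925 / 1372113 = 0.76737

0.767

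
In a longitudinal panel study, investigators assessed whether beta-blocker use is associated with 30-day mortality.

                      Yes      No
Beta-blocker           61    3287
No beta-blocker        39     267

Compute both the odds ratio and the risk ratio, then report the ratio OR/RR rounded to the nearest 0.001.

Cells: a = 61, b = 3287, c = 39, d = 267.
OR = (61·267)/(3287·39) = 16287/128193 = 0.12705
Risk in exposed = 61/3348 = 0.01822; risk in unexposed = 39/306 = 0.12745; RR = 0.14296
OR/RR = 0.12705 / 0.14296 = 0.88874
The outcome is not rare, so the OR lies further from 1 than the RR.

0.889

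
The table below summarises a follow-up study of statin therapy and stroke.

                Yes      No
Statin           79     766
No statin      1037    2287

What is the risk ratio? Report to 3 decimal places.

Cells: a = 79, b = 766, c = 1037, d = 2287.
Risk in exposed = 79/845 = 0.09349; risk in unexposed = 1037/3324 = 0.31197.
RR = 0.09349 / 0.31197 = 0.29968
The risk is 70% lower among the exposed than among the unexposed.

0.300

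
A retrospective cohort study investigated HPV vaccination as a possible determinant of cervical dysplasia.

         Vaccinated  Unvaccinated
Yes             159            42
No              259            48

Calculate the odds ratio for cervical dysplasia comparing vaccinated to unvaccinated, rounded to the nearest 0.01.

Reading the table with exposure as columns: a = 159 (Vaccinated, case), b = 259 (Vaccinated, non-case), c = 42 (Unvaccinated, case), d = 48.
OR = (a·d)/(b·c) = (159 × 48) / (259 × 42) = 7632 / 10878 = 0.70160
Exposure is associated with lower odds of cervical dysplasia (OR = 0.70 < 1).

0.70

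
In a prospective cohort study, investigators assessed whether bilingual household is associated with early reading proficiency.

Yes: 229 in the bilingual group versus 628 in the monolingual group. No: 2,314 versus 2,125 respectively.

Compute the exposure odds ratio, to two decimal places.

From the description: a = 229, b = 2314, c = 628, d = 2125.
OR = (a·d)/(b·c) = (229 × 2125) / (2314 × 628) = 486625 / 1453192 = 0.33487
Exposure is associated with lower odds of early reading proficiency (OR = 0.33 < 1).

0.33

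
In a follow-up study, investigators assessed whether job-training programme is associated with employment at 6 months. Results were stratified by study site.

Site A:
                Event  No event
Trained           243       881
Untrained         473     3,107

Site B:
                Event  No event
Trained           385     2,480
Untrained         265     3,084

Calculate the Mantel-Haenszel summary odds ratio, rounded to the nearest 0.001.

OR_MH = Σ(aᵢdᵢ/nᵢ) / Σ(bᵢcᵢ/nᵢ), where nᵢ is the stratum total.
Stratum 1 (Site A): n = 4704; a·d/n = 243·3107/4704 = 160.5019; b·c/n = 881·473/4704 = 88.5869
Stratum 2 (Site B): n = 6214; a·d/n = 385·3084/6214 = 191.0750; b·c/n = 2480·265/6214 = 105.7612
OR_MH = (160.5019 + 191.0750) / (88.5869 + 105.7612) = 351.5769 / 194.3481 = 1.80901

1.809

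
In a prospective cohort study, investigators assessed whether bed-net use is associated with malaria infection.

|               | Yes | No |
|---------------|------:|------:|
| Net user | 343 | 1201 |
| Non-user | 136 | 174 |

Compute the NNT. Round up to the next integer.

5

Risk in treated group = 343/1544 = 0.22215; risk in control = 136/310 = 0.43871.
Absolute risk reduction = 0.43871 − 0.22215 = 0.21656
NNT = 1 / ARR = 1 / 0.21656 = 4.618 → round up → 5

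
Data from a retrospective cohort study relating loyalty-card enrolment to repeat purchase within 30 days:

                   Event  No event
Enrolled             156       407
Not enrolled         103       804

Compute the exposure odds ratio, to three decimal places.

Cells: a = 156, b = 407, c = 103, d = 804.
OR = (a·d)/(b·c) = (156 × 804) / (407 × 103) = 125424 / 41921 = 2.99191
The odds of repeat purchase within 30 days are about 2.99 times as high in the enrolled group.

2.992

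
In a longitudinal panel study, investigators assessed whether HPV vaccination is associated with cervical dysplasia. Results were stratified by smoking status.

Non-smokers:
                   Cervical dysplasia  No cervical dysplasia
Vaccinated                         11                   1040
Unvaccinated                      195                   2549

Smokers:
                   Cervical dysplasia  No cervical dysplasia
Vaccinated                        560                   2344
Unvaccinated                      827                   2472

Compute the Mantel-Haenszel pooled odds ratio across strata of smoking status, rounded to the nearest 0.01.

0.63

OR_MH = Σ(aᵢdᵢ/nᵢ) / Σ(bᵢcᵢ/nᵢ), where nᵢ is the stratum total.
Stratum 1 (Non-smokers): n = 3795; a·d/n = 11·2549/3795 = 7.3884; b·c/n = 1040·195/3795 = 53.4387
Stratum 2 (Smokers): n = 6203; a·d/n = 560·2472/6203 = 223.1694; b·c/n = 2344·827/6203 = 312.5081
OR_MH = (7.3884 + 223.1694) / (53.4387 + 312.5081) = 230.5578 / 365.9469 = 0.63003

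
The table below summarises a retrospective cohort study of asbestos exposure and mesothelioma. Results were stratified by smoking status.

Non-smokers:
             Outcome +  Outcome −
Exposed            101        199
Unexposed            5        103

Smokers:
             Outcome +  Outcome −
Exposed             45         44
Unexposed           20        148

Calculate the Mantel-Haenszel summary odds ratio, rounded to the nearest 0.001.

8.769

OR_MH = Σ(aᵢdᵢ/nᵢ) / Σ(bᵢcᵢ/nᵢ), where nᵢ is the stratum total.
Stratum 1 (Non-smokers): n = 408; a·d/n = 101·103/408 = 25.4975; b·c/n = 199·5/408 = 2.4387
Stratum 2 (Smokers): n = 257; a·d/n = 45·148/257 = 25.9144; b·c/n = 44·20/257 = 3.4241
OR_MH = (25.4975 + 25.9144) / (2.4387 + 3.4241) = 51.4119 / 5.8629 = 8.76910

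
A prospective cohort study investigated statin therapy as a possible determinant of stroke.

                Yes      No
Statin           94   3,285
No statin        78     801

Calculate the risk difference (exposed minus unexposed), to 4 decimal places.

Cells: a = 94, b = 3285, c = 78, d = 801.
Risk in exposed = 94/3379 = 0.027819; risk in unexposed = 78/879 = 0.088737.
Risk difference = 0.027819 − 0.088737 = -0.060918

-0.0609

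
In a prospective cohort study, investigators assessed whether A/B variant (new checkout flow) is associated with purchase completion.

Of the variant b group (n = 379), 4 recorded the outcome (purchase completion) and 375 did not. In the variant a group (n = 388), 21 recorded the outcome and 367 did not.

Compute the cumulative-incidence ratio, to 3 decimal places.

From the description: a = 4, b = 375, c = 21, d = 367.
Risk in exposed = 4/379 = 0.01055; risk in unexposed = 21/388 = 0.05412.
RR = 0.01055 / 0.05412 = 0.19500
The risk is 81% lower among the exposed than among the unexposed.

0.195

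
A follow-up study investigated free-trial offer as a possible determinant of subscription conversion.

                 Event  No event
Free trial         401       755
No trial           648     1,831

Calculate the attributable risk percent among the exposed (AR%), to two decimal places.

Cells: a = 401, b = 755, c = 648, d = 1831.
Risk in exposed = 401/1156 = 0.34689; risk in unexposed = 648/2479 = 0.26140.
RR = 0.34689/0.26140 = 1.32705
AR% = (RR − 1)/RR × 100 = (1.32705 − 1)/1.32705 × 100 = 24.6450%

24.65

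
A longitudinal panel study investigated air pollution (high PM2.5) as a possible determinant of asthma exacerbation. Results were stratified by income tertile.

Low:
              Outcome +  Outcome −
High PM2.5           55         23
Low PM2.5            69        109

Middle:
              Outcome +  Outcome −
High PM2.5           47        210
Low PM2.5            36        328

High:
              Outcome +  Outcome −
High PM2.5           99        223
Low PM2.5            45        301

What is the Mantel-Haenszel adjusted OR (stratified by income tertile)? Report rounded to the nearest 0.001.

2.780

OR_MH = Σ(aᵢdᵢ/nᵢ) / Σ(bᵢcᵢ/nᵢ), where nᵢ is the stratum total.
Stratum 1 (Low): n = 256; a·d/n = 55·109/256 = 23.4180; b·c/n = 23·69/256 = 6.1992
Stratum 2 (Middle): n = 621; a·d/n = 47·328/621 = 24.8245; b·c/n = 210·36/621 = 12.1739
Stratum 3 (High): n = 668; a·d/n = 99·301/668 = 44.6093; b·c/n = 223·45/668 = 15.0225
OR_MH = (23.4180 + 24.8245 + 44.6093) / (6.1992 + 12.1739 + 15.0225) = 92.8517 / 33.3956 = 2.78036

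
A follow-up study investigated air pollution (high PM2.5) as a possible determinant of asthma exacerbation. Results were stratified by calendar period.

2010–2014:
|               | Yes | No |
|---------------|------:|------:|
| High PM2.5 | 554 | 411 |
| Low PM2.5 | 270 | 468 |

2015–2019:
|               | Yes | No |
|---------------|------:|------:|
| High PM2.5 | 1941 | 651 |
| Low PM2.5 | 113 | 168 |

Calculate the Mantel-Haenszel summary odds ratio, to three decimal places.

OR_MH = Σ(aᵢdᵢ/nᵢ) / Σ(bᵢcᵢ/nᵢ), where nᵢ is the stratum total.
Stratum 1 (2010–2014): n = 1703; a·d/n = 554·468/1703 = 152.2443; b·c/n = 411·270/1703 = 65.1615
Stratum 2 (2015–2019): n = 2873; a·d/n = 1941·168/2873 = 113.5009; b·c/n = 651·113/2873 = 25.6049
OR_MH = (152.2443 + 113.5009) / (65.1615 + 25.6049) = 265.7451 / 90.7664 = 2.92779

2.928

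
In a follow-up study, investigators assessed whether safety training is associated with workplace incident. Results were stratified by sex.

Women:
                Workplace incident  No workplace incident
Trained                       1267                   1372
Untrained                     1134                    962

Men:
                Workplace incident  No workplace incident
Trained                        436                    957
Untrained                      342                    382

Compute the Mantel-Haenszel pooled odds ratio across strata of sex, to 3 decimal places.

0.696

OR_MH = Σ(aᵢdᵢ/nᵢ) / Σ(bᵢcᵢ/nᵢ), where nᵢ is the stratum total.
Stratum 1 (Women): n = 4735; a·d/n = 1267·962/4735 = 257.4137; b·c/n = 1372·1134/4735 = 328.5846
Stratum 2 (Men): n = 2117; a·d/n = 436·382/2117 = 78.6736; b·c/n = 957·342/2117 = 154.6027
OR_MH = (257.4137 + 78.6736) / (328.5846 + 154.6027) = 336.0873 / 483.1873 = 0.69556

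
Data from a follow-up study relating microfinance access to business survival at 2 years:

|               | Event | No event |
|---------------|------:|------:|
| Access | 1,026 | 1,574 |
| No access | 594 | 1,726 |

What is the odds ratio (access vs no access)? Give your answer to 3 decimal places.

Cells: a = 1026, b = 1574, c = 594, d = 1726.
OR = (a·d)/(b·c) = (1026 × 1726) / (1574 × 594) = 1770876 / 934956 = 1.89407
The odds of business survival at 2 years are about 1.89 times as high in the access group.

1.894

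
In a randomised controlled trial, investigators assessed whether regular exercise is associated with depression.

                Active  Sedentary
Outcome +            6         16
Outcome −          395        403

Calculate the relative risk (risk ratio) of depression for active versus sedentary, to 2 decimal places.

0.39

Reading the table with exposure as columns: a = 6 (Active, case), b = 395 (Active, non-case), c = 16 (Sedentary, case), d = 403.
Risk in exposed = 6/401 = 0.01496; risk in unexposed = 16/419 = 0.03819.
RR = 0.01496 / 0.03819 = 0.39183
The risk is 61% lower among the exposed than among the unexposed.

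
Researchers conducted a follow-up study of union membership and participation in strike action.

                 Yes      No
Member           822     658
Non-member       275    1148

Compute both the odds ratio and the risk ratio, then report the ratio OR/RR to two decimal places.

1.81

Cells: a = 822, b = 658, c = 275, d = 1148.
OR = (822·1148)/(658·275) = 943656/180950 = 5.21501
Risk in exposed = 822/1480 = 0.55541; risk in unexposed = 275/1423 = 0.19325; RR = 2.87397
OR/RR = 5.21501 / 2.87397 = 1.81457
The outcome is not rare, so the OR lies further from 1 than the RR.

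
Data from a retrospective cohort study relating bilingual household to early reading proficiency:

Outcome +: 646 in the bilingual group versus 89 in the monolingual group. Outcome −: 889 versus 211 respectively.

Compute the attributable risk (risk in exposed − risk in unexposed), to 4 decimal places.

From the description: a = 646, b = 889, c = 89, d = 211.
Risk in exposed = 646/1535 = 0.420847; risk in unexposed = 89/300 = 0.296667.
Risk difference = 0.420847 − 0.296667 = 0.124180

0.1242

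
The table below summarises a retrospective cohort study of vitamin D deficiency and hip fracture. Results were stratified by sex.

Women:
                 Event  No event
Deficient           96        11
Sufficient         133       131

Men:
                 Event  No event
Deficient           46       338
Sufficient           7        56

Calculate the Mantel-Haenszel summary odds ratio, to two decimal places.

OR_MH = Σ(aᵢdᵢ/nᵢ) / Σ(bᵢcᵢ/nᵢ), where nᵢ is the stratum total.
Stratum 1 (Women): n = 371; a·d/n = 96·131/371 = 33.8976; b·c/n = 11·133/371 = 3.9434
Stratum 2 (Men): n = 447; a·d/n = 46·56/447 = 5.7629; b·c/n = 338·7/447 = 5.2931
OR_MH = (33.8976 + 5.7629) / (3.9434 + 5.2931) = 39.6604 / 9.2365 = 4.29390

4.29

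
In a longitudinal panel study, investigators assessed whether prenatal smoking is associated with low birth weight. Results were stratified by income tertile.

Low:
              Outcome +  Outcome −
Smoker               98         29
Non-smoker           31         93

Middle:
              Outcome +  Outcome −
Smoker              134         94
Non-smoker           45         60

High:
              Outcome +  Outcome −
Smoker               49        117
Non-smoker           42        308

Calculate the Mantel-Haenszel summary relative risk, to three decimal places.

2.065

RR_MH = Σ(aᵢ·n₀ᵢ/nᵢ) / Σ(cᵢ·n₁ᵢ/nᵢ), with n₁ᵢ = aᵢ+bᵢ (exposed), n₀ᵢ = cᵢ+dᵢ (unexposed), nᵢ = n₁ᵢ+n₀ᵢ.
Stratum 1 (Low): n₁ = 127, n₀ = 124, n = 251; a·n₀/n = 98·124/251 = 48.4143; c·n₁/n = 31·127/251 = 15.6853
Stratum 2 (Middle): n₁ = 228, n₀ = 105, n = 333; a·n₀/n = 134·105/333 = 42.2523; c·n₁/n = 45·228/333 = 30.8108
Stratum 3 (High): n₁ = 166, n₀ = 350, n = 516; a·n₀/n = 49·350/516 = 33.2364; c·n₁/n = 42·166/516 = 13.5116
RR_MH = (48.4143 + 42.2523 + 33.2364) / (15.6853 + 30.8108 + 13.5116) = 123.9030 / 60.0077 = 2.06479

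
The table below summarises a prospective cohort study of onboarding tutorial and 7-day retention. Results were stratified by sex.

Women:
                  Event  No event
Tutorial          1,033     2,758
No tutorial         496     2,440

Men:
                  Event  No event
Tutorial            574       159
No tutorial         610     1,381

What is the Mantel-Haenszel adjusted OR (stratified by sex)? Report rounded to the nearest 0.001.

OR_MH = Σ(aᵢdᵢ/nᵢ) / Σ(bᵢcᵢ/nᵢ), where nᵢ is the stratum total.
Stratum 1 (Women): n = 6727; a·d/n = 1033·2440/6727 = 374.6871; b·c/n = 2758·496/6727 = 203.3548
Stratum 2 (Men): n = 2724; a·d/n = 574·1381/2724 = 291.0037; b·c/n = 159·610/2724 = 35.6057
OR_MH = (374.6871 + 291.0037) / (203.3548 + 35.6057) = 665.6908 / 238.9606 = 2.78578

2.786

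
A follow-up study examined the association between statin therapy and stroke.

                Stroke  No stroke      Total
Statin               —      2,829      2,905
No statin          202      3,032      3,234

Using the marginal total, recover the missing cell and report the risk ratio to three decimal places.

0.419

The missing cell is in the exposed row: 2905 − 2829 = 76.
So a = 76, b = 2829, c = 202, d = 3032.
RR = [a/(a+b)] / [c/(c+d)] = (76/2905) / (202/3234) = 0.02616/0.06246 = 0.41885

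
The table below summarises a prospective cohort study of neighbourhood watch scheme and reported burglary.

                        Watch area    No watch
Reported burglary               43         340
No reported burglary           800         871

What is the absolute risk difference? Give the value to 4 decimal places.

Reading the table with exposure as columns: a = 43 (Watch area, case), b = 800 (Watch area, non-case), c = 340 (No watch, case), d = 871.
Risk in exposed = 43/843 = 0.051008; risk in unexposed = 340/1211 = 0.280760.
Risk difference = 0.051008 − 0.280760 = -0.229751

-0.2298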